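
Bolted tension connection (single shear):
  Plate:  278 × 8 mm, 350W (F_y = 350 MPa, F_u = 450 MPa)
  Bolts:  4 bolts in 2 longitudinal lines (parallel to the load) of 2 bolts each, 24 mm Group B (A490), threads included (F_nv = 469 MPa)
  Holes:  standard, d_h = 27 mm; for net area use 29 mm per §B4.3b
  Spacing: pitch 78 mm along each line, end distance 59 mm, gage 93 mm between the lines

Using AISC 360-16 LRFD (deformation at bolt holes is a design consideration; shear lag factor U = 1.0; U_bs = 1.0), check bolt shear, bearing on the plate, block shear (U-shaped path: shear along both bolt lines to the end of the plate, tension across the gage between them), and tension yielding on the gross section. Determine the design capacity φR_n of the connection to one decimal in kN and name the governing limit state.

475.7 kN (block shear governs)

Bolt shear: A_b = π(24)²/4 = 452.39 mm². φR_n = 0.75 × 469 × 452.39 × 4 × 1 = 636.5 kN.
Bearing (8 mm plate, F_u = 450 MPa): end bolts L_c = 59 − 27/2 = 45.5, R_n = min(1.2×45.5×8×450, 2.4×24×8×450) = 196.56 kN/bolt; interior L_c = 78 − 27 = 51, R_n = 207.36 kN/bolt. φR_n = 0.75 × (2×196.56 + 2×207.36) = 605.9 kN.
Block shear: shear path 2×[59+1×78] = 2×137 mm, A_gv = 2192, A_nv = 2×(137 − 1.5×29)×8 = 1496 mm²; tension across gage: (93 − 1×29)×8 = 512 mm². R_n = min(0.6×450×1496, 0.6×350×2192) + 1.0×450×512 = min(403.92, 460.32) + 230.4 = 634.32 kN. φR_n = 0.75 × 634.32 = 475.7 kN.
Tension yield (gross): A_g = 278×8 = 2224 mm². φR_n = 0.90 × 350 × 2224 = 700.6 kN.
Governing: min(636.5, 605.9, 475.7, 700.6) = 475.7 kN → block shear.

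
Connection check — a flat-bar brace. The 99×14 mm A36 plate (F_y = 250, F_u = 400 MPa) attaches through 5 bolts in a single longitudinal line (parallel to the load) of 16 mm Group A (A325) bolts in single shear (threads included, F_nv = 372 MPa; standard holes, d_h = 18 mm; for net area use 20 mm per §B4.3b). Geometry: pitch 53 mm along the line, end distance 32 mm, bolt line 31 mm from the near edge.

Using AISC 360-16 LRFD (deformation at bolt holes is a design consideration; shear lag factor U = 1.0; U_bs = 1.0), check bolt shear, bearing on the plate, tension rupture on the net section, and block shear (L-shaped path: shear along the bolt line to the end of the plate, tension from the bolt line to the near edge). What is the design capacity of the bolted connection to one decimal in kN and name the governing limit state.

Bolt shear: A_b = π(16)²/4 = 201.06 mm². φR_n = 0.75 × 372 × 201.06 × 5 × 1 = 280.5 kN.
Bearing (14 mm plate, F_u = 400 MPa): end bolts L_c = 32 − 18/2 = 23, R_n = min(1.2×23×14×400, 2.4×16×14×400) = 154.56 kN/bolt; interior L_c = 53 − 18 = 35, R_n = 215.04 kN/bolt. φR_n = 0.75 × (1×154.56 + 4×215.04) = 761.0 kN.
Tension rupture (net): A_n = (99 − 1×20)×14 = 1106 mm² (U = 1.0, A_e = A_n). φR_n = 0.75 × 400 × 1106 = 331.8 kN.
Block shear: shear path 1×[32+4×53] = 1×244 mm, A_gv = 3416, A_nv = 1×(244 − 4.5×20)×14 = 2156 mm²; tension to near edge: (31 − 0.5×20)×14 = 294 mm². R_n = min(0.6×400×2156, 0.6×250×3416) + 1.0×400×294 = min(517.44, 512.4) + 117.6 = 630 kN. φR_n = 0.75 × 630 = 472.5 kN.
Governing: min(280.5, 761.0, 331.8, 472.5) = 280.5 kN → bolt shear.

280.5 kN (bolt shear governs)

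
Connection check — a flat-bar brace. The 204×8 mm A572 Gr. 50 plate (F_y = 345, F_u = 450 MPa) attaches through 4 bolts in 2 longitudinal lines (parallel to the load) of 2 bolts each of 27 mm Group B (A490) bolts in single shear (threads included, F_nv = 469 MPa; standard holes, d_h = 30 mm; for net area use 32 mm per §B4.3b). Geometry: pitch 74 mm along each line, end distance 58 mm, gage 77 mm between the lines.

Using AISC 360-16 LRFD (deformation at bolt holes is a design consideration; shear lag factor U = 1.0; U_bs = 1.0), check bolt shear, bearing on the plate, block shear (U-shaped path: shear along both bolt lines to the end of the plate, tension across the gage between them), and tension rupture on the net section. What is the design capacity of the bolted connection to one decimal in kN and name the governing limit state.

378.0 kN (net-section rupture governs)

Bolt shear: A_b = π(27)²/4 = 572.56 mm². φR_n = 0.75 × 469 × 572.56 × 4 × 1 = 805.6 kN.
Bearing (8 mm plate, F_u = 450 MPa): end bolts L_c = 58 − 30/2 = 43, R_n = min(1.2×43×8×450, 2.4×27×8×450) = 185.76 kN/bolt; interior L_c = 74 − 30 = 44, R_n = 190.08 kN/bolt. φR_n = 0.75 × (2×185.76 + 2×190.08) = 563.8 kN.
Block shear: shear path 2×[58+1×74] = 2×132 mm, A_gv = 2112, A_nv = 2×(132 − 1.5×32)×8 = 1344 mm²; tension across gage: (77 − 1×32)×8 = 360 mm². R_n = min(0.6×450×1344, 0.6×345×2112) + 1.0×450×360 = min(362.88, 437.18) + 162 = 524.88 kN. φR_n = 0.75 × 524.88 = 393.7 kN.
Tension rupture (net): A_n = (204 − 2×32)×8 = 1120 mm² (U = 1.0, A_e = A_n). φR_n = 0.75 × 450 × 1120 = 378.0 kN.
Governing: min(805.6, 563.8, 393.7, 378.0) = 378.0 kN → net-section rupture.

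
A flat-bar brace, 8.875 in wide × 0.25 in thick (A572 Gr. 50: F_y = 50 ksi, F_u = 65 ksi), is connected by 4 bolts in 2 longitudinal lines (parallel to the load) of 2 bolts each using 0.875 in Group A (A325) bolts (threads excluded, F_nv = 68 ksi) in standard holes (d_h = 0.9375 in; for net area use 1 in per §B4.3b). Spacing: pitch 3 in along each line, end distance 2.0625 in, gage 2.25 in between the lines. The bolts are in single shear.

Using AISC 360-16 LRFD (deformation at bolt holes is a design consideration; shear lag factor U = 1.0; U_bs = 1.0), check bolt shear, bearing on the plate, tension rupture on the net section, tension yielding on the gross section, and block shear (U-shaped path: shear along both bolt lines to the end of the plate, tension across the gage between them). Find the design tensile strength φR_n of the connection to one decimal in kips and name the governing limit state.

67.3 kips (block shear governs)

Bolt shear: A_b = π(0.875)²/4 = 0.60132 in². φR_n = 0.75 × 68 × 0.60132 × 4 × 1 = 122.7 kips.
Bearing (0.25 in plate, F_u = 65 ksi): end bolts L_c = 2.0625 − 0.9375/2 = 1.59375, R_n = min(1.2×1.59375×0.25×65, 2.4×0.875×0.25×65) = 31.078 kips/bolt; interior L_c = 3 − 0.9375 = 2.0625, R_n = 34.125 kips/bolt. φR_n = 0.75 × (2×31.078 + 2×34.125) = 97.8 kips.
Tension rupture (net): A_n = (8.875 − 2×1)×0.25 = 1.7188 in² (U = 1.0, A_e = A_n). φR_n = 0.75 × 65 × 1.7188 = 83.8 kips.
Tension yield (gross): A_g = 8.875×0.25 = 2.2188 in². φR_n = 0.90 × 50 × 2.2188 = 99.8 kips.
Block shear: shear path 2×[2.0625+1×3] = 2×5.0625 in, A_gv = 2.5313, A_nv = 2×(5.0625 − 1.5×1)×0.25 = 1.7813 in²; tension across gage: (2.25 − 1×1)×0.25 = 0.3125 in². R_n = min(0.6×65×1.7813, 0.6×50×2.5313) + 1.0×65×0.3125 = min(69.471, 75.939) + 20.313 = 89.784 kips. φR_n = 0.75 × 89.784 = 67.3 kips.
Governing: min(122.7, 97.8, 83.8, 99.8, 67.3) = 67.3 kips → block shear.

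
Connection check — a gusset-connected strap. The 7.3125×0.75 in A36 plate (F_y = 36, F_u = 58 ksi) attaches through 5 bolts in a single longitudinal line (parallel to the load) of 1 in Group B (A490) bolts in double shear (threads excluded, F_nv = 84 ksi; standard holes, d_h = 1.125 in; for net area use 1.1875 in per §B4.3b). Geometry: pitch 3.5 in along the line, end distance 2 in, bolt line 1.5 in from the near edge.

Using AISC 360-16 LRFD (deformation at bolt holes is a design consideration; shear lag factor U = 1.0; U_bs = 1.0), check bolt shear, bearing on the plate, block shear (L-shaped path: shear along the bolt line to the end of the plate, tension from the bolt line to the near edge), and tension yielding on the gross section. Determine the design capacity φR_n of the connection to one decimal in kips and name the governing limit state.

Bolt shear: A_b = π(1)²/4 = 0.7854 in². φR_n = 0.75 × 84 × 0.7854 × 5 × 2 = 494.8 kips.
Bearing (0.75 in plate, F_u = 58 ksi): end bolts L_c = 2 − 1.125/2 = 1.4375, R_n = min(1.2×1.4375×0.75×58, 2.4×1×0.75×58) = 75.038 kips/bolt; interior L_c = 3.5 − 1.125 = 2.375, R_n = 104.4 kips/bolt. φR_n = 0.75 × (1×75.038 + 4×104.4) = 369.5 kips.
Block shear: shear path 1×[2+4×3.5] = 1×16 in, A_gv = 12, A_nv = 1×(16 − 4.5×1.1875)×0.75 = 7.9922 in²; tension to near edge: (1.5 − 0.5×1.1875)×0.75 = 0.67969 in². R_n = min(0.6×58×7.9922, 0.6×36×12) + 1.0×58×0.67969 = min(278.13, 259.2) + 39.422 = 298.62 kips. φR_n = 0.75 × 298.62 = 224.0 kips.
Tension yield (gross): A_g = 7.3125×0.75 = 5.4844 in². φR_n = 0.90 × 36 × 5.4844 = 177.7 kips.
Governing: min(494.8, 369.5, 224.0, 177.7) = 177.7 kips → gross-section yield.

177.7 kips (gross-section yield governs)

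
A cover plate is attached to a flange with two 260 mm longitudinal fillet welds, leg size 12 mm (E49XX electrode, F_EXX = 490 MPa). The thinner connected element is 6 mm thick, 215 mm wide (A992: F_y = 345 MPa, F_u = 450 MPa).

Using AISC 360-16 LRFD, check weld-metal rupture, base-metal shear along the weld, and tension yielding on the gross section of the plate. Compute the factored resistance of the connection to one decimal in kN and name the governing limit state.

400.5 kN (gross-section yield governs)

Weld metal: throat = 0.707×12 = 8.484 mm, L = 2×260 = 520 mm. φR_n = 0.75 × 0.6 × 490 × 8.484 × 520 = 972.8 kN.
Base metal shear (6 mm plate): yield φR_n = 1.0×0.6×345×6×520 = 645.8 kN; rupture φR_n = 0.75×0.6×450×6×520 = 631.8 kN; take 631.8 kN (rupture).
Tension yield (gross): A_g = 215×6 = 1290 mm². φR_n = 0.90 × 345 × 1290 = 400.5 kN.
Governing: min(972.8, 631.8, 400.5) = 400.5 kN → gross-section yield.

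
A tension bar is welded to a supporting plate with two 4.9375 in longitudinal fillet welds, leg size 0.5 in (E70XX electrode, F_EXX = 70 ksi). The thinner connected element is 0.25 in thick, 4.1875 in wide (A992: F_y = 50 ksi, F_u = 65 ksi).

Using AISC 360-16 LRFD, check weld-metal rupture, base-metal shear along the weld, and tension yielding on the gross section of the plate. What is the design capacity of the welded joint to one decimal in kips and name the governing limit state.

Weld metal: throat = 0.707×0.5 = 0.3535 in, L = 2×4.9375 = 9.875 in. φR_n = 0.75 × 0.6 × 70 × 0.3535 × 9.875 = 110.0 kips.
Base metal shear (0.25 in plate): yield φR_n = 1.0×0.6×50×0.25×9.875 = 74.1 kips; rupture φR_n = 0.75×0.6×65×0.25×9.875 = 72.2 kips; take 72.2 kips (rupture).
Tension yield (gross): A_g = 4.1875×0.25 = 1.0469 in². φR_n = 0.90 × 50 × 1.0469 = 47.1 kips.
Governing: min(110.0, 72.2, 47.1) = 47.1 kips → gross-section yield.

47.1 kips (gross-section yield governs)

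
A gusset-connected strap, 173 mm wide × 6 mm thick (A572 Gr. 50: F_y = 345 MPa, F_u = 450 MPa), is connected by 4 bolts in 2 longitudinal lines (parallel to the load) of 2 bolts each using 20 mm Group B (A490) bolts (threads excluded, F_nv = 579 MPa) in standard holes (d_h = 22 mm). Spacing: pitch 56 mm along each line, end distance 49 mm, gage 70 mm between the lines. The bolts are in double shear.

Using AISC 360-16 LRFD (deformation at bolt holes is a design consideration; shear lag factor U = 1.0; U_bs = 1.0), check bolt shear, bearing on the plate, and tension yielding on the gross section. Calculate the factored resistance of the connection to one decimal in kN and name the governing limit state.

322.3 kN (gross-section yield governs)

Bolt shear: A_b = π(20)²/4 = 314.16 mm². φR_n = 0.75 × 579 × 314.16 × 4 × 2 = 1091.4 kN.
Bearing (6 mm plate, F_u = 450 MPa): end bolts L_c = 49 − 22/2 = 38, R_n = min(1.2×38×6×450, 2.4×20×6×450) = 123.12 kN/bolt; interior L_c = 56 − 22 = 34, R_n = 110.16 kN/bolt. φR_n = 0.75 × (2×123.12 + 2×110.16) = 349.9 kN.
Tension yield (gross): A_g = 173×6 = 1038 mm². φR_n = 0.90 × 345 × 1038 = 322.3 kN.
Governing: min(1091.4, 349.9, 322.3) = 322.3 kN → gross-section yield.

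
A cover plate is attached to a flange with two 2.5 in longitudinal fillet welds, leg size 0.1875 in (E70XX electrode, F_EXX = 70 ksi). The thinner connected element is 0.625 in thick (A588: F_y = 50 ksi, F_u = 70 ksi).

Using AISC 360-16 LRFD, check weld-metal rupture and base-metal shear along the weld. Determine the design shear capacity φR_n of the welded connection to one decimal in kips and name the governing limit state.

20.9 kips (weld metal governs)

Weld metal: throat = 0.707×0.1875 = 0.13256 in, L = 2×2.5 = 5 in. φR_n = 0.75 × 0.6 × 70 × 0.13256 × 5 = 20.9 kips.
Base metal shear (0.625 in plate): yield φR_n = 1.0×0.6×50×0.625×5 = 93.8 kips; rupture φR_n = 0.75×0.6×70×0.625×5 = 98.4 kips; take 93.8 kips (yield).
Governing: min(20.9, 93.8) = 20.9 kips → weld metal.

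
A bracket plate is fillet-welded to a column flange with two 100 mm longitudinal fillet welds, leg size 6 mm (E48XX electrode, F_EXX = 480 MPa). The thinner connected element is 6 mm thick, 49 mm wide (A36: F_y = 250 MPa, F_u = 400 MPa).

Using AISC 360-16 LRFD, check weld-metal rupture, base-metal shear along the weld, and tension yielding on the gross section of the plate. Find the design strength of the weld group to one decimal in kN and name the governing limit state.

Weld metal: throat = 0.707×6 = 4.242 mm, L = 2×100 = 200 mm. φR_n = 0.75 × 0.6 × 480 × 4.242 × 200 = 183.3 kN.
Base metal shear (6 mm plate): yield φR_n = 1.0×0.6×250×6×200 = 180.0 kN; rupture φR_n = 0.75×0.6×400×6×200 = 216.0 kN; take 180.0 kN (yield).
Tension yield (gross): A_g = 49×6 = 294 mm². φR_n = 0.90 × 250 × 294 = 66.2 kN.
Governing: min(183.3, 180.0, 66.2) = 66.2 kN → gross-section yield.

66.2 kN (gross-section yield governs)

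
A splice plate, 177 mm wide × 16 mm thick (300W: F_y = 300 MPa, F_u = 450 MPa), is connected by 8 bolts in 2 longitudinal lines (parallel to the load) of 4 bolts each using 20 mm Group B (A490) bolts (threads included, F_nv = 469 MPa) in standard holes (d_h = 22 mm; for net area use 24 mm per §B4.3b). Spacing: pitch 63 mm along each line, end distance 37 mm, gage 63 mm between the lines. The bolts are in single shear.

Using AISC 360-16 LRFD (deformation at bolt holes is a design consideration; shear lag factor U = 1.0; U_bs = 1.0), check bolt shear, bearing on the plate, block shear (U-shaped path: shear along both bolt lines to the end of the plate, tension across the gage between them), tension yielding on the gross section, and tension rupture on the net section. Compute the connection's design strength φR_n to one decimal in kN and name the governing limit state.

696.6 kN (net-section rupture governs)

Bolt shear: A_b = π(20)²/4 = 314.16 mm². φR_n = 0.75 × 469 × 314.16 × 8 × 1 = 884.0 kN.
Bearing (16 mm plate, F_u = 450 MPa): end bolts L_c = 37 − 22/2 = 26, R_n = min(1.2×26×16×450, 2.4×20×16×450) = 224.64 kN/bolt; interior L_c = 63 − 22 = 41, R_n = 345.6 kN/bolt. φR_n = 0.75 × (2×224.64 + 6×345.6) = 1892.2 kN.
Block shear: shear path 2×[37+3×63] = 2×226 mm, A_gv = 7232, A_nv = 2×(226 − 3.5×24)×16 = 4544 mm²; tension across gage: (63 − 1×24)×16 = 624 mm². R_n = min(0.6×450×4544, 0.6×300×7232) + 1.0×450×624 = min(1226.9, 1301.8) + 280.8 = 1507.7 kN. φR_n = 0.75 × 1507.7 = 1130.8 kN.
Tension yield (gross): A_g = 177×16 = 2832 mm². φR_n = 0.90 × 300 × 2832 = 764.6 kN.
Tension rupture (net): A_n = (177 − 2×24)×16 = 2064 mm² (U = 1.0, A_e = A_n). φR_n = 0.75 × 450 × 2064 = 696.6 kN.
Governing: min(884.0, 1892.2, 1130.8, 764.6, 696.6) = 696.6 kN → net-section rupture.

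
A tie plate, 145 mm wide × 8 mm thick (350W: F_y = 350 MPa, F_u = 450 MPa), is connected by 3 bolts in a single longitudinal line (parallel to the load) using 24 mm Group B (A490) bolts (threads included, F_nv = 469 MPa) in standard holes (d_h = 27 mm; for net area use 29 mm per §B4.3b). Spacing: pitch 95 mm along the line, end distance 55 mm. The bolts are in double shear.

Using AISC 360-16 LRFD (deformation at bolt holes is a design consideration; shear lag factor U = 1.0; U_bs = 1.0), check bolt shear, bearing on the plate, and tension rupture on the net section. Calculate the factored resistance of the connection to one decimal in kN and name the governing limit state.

313.2 kN (net-section rupture governs)

Bolt shear: A_b = π(24)²/4 = 452.39 mm². φR_n = 0.75 × 469 × 452.39 × 3 × 2 = 954.8 kN.
Bearing (8 mm plate, F_u = 450 MPa): end bolts L_c = 55 − 27/2 = 41.5, R_n = min(1.2×41.5×8×450, 2.4×24×8×450) = 179.28 kN/bolt; interior L_c = 95 − 27 = 68, R_n = 207.36 kN/bolt. φR_n = 0.75 × (1×179.28 + 2×207.36) = 445.5 kN.
Tension rupture (net): A_n = (145 − 1×29)×8 = 928 mm² (U = 1.0, A_e = A_n). φR_n = 0.75 × 450 × 928 = 313.2 kN.
Governing: min(954.8, 445.5, 313.2) = 313.2 kN → net-section rupture.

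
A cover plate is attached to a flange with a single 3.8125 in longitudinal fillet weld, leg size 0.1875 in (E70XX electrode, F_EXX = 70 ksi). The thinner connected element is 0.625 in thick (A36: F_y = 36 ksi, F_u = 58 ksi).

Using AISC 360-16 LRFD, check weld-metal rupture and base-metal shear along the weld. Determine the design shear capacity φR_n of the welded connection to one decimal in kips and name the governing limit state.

Weld metal: throat = 0.707×0.1875 = 0.13256 in, L = 3.8125 in. φR_n = 0.75 × 0.6 × 70 × 0.13256 × 3.8125 = 15.9 kips.
Base metal shear (0.625 in plate): yield φR_n = 1.0×0.6×36×0.625×3.8125 = 51.5 kips; rupture φR_n = 0.75×0.6×58×0.625×3.8125 = 62.2 kips; take 51.5 kips (yield).
Governing: min(15.9, 51.5) = 15.9 kips → weld metal.

15.9 kips (weld metal governs)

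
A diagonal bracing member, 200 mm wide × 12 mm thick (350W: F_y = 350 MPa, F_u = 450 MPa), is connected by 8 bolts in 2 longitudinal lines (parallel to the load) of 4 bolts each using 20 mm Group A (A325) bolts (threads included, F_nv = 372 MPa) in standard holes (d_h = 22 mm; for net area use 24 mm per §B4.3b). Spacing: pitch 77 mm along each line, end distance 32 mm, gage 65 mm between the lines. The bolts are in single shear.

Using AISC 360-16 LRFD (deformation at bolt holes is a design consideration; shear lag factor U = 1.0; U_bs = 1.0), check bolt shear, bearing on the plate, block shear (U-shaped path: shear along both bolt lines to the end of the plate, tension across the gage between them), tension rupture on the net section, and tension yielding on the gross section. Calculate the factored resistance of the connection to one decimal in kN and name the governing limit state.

615.6 kN (net-section rupture governs)

Bolt shear: A_b = π(20)²/4 = 314.16 mm². φR_n = 0.75 × 372 × 314.16 × 8 × 1 = 701.2 kN.
Bearing (12 mm plate, F_u = 450 MPa): end bolts L_c = 32 − 22/2 = 21, R_n = min(1.2×21×12×450, 2.4×20×12×450) = 136.08 kN/bolt; interior L_c = 77 − 22 = 55, R_n = 259.2 kN/bolt. φR_n = 0.75 × (2×136.08 + 6×259.2) = 1370.5 kN.
Block shear: shear path 2×[32+3×77] = 2×263 mm, A_gv = 6312, A_nv = 2×(263 − 3.5×24)×12 = 4296 mm²; tension across gage: (65 − 1×24)×12 = 492 mm². R_n = min(0.6×450×4296, 0.6×350×6312) + 1.0×450×492 = min(1159.9, 1325.5) + 221.4 = 1381.3 kN. φR_n = 0.75 × 1381.3 = 1036.0 kN.
Tension rupture (net): A_n = (200 − 2×24)×12 = 1824 mm² (U = 1.0, A_e = A_n). φR_n = 0.75 × 450 × 1824 = 615.6 kN.
Tension yield (gross): A_g = 200×12 = 2400 mm². φR_n = 0.90 × 350 × 2400 = 756.0 kN.
Governing: min(701.2, 1370.5, 1036.0, 615.6, 756.0) = 615.6 kN → net-section rupture.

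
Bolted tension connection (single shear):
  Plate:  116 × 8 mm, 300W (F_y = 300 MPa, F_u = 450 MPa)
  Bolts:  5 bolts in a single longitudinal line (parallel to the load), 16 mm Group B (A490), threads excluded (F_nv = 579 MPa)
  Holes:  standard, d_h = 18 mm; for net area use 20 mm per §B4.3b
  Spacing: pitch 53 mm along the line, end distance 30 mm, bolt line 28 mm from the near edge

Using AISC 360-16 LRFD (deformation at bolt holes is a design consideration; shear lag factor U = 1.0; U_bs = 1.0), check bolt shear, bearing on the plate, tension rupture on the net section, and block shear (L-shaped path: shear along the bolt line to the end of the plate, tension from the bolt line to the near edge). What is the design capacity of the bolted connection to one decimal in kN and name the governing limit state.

Bolt shear: A_b = π(16)²/4 = 201.06 mm². φR_n = 0.75 × 579 × 201.06 × 5 × 1 = 436.6 kN.
Bearing (8 mm plate, F_u = 450 MPa): end bolts L_c = 30 − 18/2 = 21, R_n = min(1.2×21×8×450, 2.4×16×8×450) = 90.72 kN/bolt; interior L_c = 53 − 18 = 35, R_n = 138.24 kN/bolt. φR_n = 0.75 × (1×90.72 + 4×138.24) = 482.8 kN.
Tension rupture (net): A_n = (116 − 1×20)×8 = 768 mm² (U = 1.0, A_e = A_n). φR_n = 0.75 × 450 × 768 = 259.2 kN.
Block shear: shear path 1×[30+4×53] = 1×242 mm, A_gv = 1936, A_nv = 1×(242 − 4.5×20)×8 = 1216 mm²; tension to near edge: (28 − 0.5×20)×8 = 144 mm². R_n = min(0.6×450×1216, 0.6×300×1936) + 1.0×450×144 = min(328.32, 348.48) + 64.8 = 393.12 kN. φR_n = 0.75 × 393.12 = 294.8 kN.
Governing: min(436.6, 482.8, 259.2, 294.8) = 259.2 kN → net-section rupture.

259.2 kN (net-section rupture governs)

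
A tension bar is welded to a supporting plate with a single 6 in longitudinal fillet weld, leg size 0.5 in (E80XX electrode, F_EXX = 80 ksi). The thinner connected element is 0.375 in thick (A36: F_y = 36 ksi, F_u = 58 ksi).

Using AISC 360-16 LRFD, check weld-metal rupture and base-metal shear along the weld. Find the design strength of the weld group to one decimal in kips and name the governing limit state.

48.6 kips (base-metal shear governs)

Weld metal: throat = 0.707×0.5 = 0.3535 in, L = 6 in. φR_n = 0.75 × 0.6 × 80 × 0.3535 × 6 = 76.4 kips.
Base metal shear (0.375 in plate): yield φR_n = 1.0×0.6×36×0.375×6 = 48.6 kips; rupture φR_n = 0.75×0.6×58×0.375×6 = 58.7 kips; take 48.6 kips (yield).
Governing: min(76.4, 48.6) = 48.6 kips → base-metal shear.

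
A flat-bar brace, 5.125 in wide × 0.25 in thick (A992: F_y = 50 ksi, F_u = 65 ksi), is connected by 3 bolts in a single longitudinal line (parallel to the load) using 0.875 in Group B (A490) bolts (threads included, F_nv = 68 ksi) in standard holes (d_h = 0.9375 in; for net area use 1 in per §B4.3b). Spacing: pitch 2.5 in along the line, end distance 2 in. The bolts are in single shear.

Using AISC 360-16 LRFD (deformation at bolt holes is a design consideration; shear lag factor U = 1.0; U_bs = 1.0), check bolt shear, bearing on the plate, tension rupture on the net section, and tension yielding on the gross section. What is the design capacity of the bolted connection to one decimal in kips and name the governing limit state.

50.3 kips (net-section rupture governs)

Bolt shear: A_b = π(0.875)²/4 = 0.60132 in². φR_n = 0.75 × 68 × 0.60132 × 3 × 1 = 92.0 kips.
Bearing (0.25 in plate, F_u = 65 ksi): end bolts L_c = 2 − 0.9375/2 = 1.53125, R_n = min(1.2×1.53125×0.25×65, 2.4×0.875×0.25×65) = 29.859 kips/bolt; interior L_c = 2.5 − 0.9375 = 1.5625, R_n = 30.469 kips/bolt. φR_n = 0.75 × (1×29.859 + 2×30.469) = 68.1 kips.
Tension rupture (net): A_n = (5.125 − 1×1)×0.25 = 1.0313 in² (U = 1.0, A_e = A_n). φR_n = 0.75 × 65 × 1.0313 = 50.3 kips.
Tension yield (gross): A_g = 5.125×0.25 = 1.2813 in². φR_n = 0.90 × 50 × 1.2813 = 57.7 kips.
Governing: min(92.0, 68.1, 50.3, 57.7) = 50.3 kips → net-section rupture.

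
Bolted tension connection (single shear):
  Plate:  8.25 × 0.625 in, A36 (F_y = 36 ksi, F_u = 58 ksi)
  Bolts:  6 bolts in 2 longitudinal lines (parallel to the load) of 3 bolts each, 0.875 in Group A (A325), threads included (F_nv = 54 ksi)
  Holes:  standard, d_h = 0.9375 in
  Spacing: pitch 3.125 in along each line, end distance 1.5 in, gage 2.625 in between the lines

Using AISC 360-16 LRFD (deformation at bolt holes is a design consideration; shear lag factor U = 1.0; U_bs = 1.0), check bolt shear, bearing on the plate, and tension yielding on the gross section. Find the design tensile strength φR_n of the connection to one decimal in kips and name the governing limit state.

Bolt shear: A_b = π(0.875)²/4 = 0.60132 in². φR_n = 0.75 × 54 × 0.60132 × 6 × 1 = 146.1 kips.
Bearing (0.625 in plate, F_u = 58 ksi): end bolts L_c = 1.5 − 0.9375/2 = 1.03125, R_n = min(1.2×1.03125×0.625×58, 2.4×0.875×0.625×58) = 44.859 kips/bolt; interior L_c = 3.125 − 0.9375 = 2.1875, R_n = 76.125 kips/bolt. φR_n = 0.75 × (2×44.859 + 4×76.125) = 295.7 kips.
Tension yield (gross): A_g = 8.25×0.625 = 5.1563 in². φR_n = 0.90 × 36 × 5.1563 = 167.1 kips.
Governing: min(146.1, 295.7, 167.1) = 146.1 kips → bolt shear.

146.1 kips (bolt shear governs)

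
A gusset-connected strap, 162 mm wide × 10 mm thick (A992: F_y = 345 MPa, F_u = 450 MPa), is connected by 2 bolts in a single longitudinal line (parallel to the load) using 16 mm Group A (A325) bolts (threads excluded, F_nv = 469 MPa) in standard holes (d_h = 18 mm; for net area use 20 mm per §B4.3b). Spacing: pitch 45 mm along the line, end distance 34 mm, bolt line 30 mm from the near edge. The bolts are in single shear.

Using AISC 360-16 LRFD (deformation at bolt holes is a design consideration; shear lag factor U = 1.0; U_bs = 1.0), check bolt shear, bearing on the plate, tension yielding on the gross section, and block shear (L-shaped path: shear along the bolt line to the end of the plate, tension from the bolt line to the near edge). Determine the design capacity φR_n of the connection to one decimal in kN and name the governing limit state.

Bolt shear: A_b = π(16)²/4 = 201.06 mm². φR_n = 0.75 × 469 × 201.06 × 2 × 1 = 141.4 kN.
Bearing (10 mm plate, F_u = 450 MPa): end bolts L_c = 34 − 18/2 = 25, R_n = min(1.2×25×10×450, 2.4×16×10×450) = 135 kN/bolt; interior L_c = 45 − 18 = 27, R_n = 145.8 kN/bolt. φR_n = 0.75 × (1×135 + 1×145.8) = 210.6 kN.
Tension yield (gross): A_g = 162×10 = 1620 mm². φR_n = 0.90 × 345 × 1620 = 503.0 kN.
Block shear: shear path 1×[34+1×45] = 1×79 mm, A_gv = 790, A_nv = 1×(79 − 1.5×20)×10 = 490 mm²; tension to near edge: (30 − 0.5×20)×10 = 200 mm². R_n = min(0.6×450×490, 0.6×345×790) + 1.0×450×200 = min(132.3, 163.53) + 90 = 222.3 kN. φR_n = 0.75 × 222.3 = 166.7 kN.
Governing: min(141.4, 210.6, 503.0, 166.7) = 141.4 kN → bolt shear.

141.4 kN (bolt shear governs)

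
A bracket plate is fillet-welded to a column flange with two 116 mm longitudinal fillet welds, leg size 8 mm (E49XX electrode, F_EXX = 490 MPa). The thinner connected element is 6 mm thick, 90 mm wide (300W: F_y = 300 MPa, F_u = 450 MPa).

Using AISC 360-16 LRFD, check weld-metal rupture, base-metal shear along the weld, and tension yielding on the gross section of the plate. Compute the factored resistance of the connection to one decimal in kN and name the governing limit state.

Weld metal: throat = 0.707×8 = 5.656 mm, L = 2×116 = 232 mm. φR_n = 0.75 × 0.6 × 490 × 5.656 × 232 = 289.3 kN.
Base metal shear (6 mm plate): yield φR_n = 1.0×0.6×300×6×232 = 250.6 kN; rupture φR_n = 0.75×0.6×450×6×232 = 281.9 kN; take 250.6 kN (yield).
Tension yield (gross): A_g = 90×6 = 540 mm². φR_n = 0.90 × 300 × 540 = 145.8 kN.
Governing: min(289.3, 250.6, 145.8) = 145.8 kN → gross-section yield.

145.8 kN (gross-section yield governs)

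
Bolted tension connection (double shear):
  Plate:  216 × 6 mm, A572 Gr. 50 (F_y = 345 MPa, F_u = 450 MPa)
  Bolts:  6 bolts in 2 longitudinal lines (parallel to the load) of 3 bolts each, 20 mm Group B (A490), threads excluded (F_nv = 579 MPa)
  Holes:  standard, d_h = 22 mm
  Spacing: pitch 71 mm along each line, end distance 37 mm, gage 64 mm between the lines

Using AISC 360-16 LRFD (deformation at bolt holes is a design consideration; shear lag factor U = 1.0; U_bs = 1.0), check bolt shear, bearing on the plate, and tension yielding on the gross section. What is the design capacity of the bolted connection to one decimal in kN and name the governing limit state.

402.4 kN (gross-section yield governs)

Bolt shear: A_b = π(20)²/4 = 314.16 mm². φR_n = 0.75 × 579 × 314.16 × 6 × 2 = 1637.1 kN.
Bearing (6 mm plate, F_u = 450 MPa): end bolts L_c = 37 − 22/2 = 26, R_n = min(1.2×26×6×450, 2.4×20×6×450) = 84.24 kN/bolt; interior L_c = 71 − 22 = 49, R_n = 129.6 kN/bolt. φR_n = 0.75 × (2×84.24 + 4×129.6) = 515.2 kN.
Tension yield (gross): A_g = 216×6 = 1296 mm². φR_n = 0.90 × 345 × 1296 = 402.4 kN.
Governing: min(1637.1, 515.2, 402.4) = 402.4 kN → gross-section yield.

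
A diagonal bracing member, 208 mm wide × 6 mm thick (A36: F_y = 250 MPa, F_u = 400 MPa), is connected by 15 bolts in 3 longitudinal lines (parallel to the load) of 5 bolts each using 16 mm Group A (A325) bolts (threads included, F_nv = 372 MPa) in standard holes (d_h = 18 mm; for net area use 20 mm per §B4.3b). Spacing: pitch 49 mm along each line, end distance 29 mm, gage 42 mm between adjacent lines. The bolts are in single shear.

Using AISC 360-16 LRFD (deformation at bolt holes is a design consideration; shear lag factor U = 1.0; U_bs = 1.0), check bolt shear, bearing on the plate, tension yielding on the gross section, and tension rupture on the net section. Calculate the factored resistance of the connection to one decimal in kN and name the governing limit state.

Bolt shear: A_b = π(16)²/4 = 201.06 mm². φR_n = 0.75 × 372 × 201.06 × 15 × 1 = 841.4 kN.
Bearing (6 mm plate, F_u = 400 MPa): end bolts L_c = 29 − 18/2 = 20, R_n = min(1.2×20×6×400, 2.4×16×6×400) = 57.6 kN/bolt; interior L_c = 49 − 18 = 31, R_n = 89.28 kN/bolt. φR_n = 0.75 × (3×57.6 + 12×89.28) = 933.1 kN.
Tension yield (gross): A_g = 208×6 = 1248 mm². φR_n = 0.90 × 250 × 1248 = 280.8 kN.
Tension rupture (net): A_n = (208 − 3×20)×6 = 888 mm² (U = 1.0, A_e = A_n). φR_n = 0.75 × 400 × 888 = 266.4 kN.
Governing: min(841.4, 933.1, 280.8, 266.4) = 266.4 kN → net-section rupture.

266.4 kN (net-section rupture governs)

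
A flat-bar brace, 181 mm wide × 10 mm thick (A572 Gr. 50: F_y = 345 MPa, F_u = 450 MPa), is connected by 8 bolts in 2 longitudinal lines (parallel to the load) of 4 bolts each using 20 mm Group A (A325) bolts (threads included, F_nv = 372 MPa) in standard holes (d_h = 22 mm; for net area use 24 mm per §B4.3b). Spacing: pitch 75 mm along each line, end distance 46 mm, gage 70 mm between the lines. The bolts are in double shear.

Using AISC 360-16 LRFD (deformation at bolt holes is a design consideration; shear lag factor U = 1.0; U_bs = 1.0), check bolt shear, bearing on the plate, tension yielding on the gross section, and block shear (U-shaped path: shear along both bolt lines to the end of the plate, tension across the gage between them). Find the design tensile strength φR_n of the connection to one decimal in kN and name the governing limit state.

Bolt shear: A_b = π(20)²/4 = 314.16 mm². φR_n = 0.75 × 372 × 314.16 × 8 × 2 = 1402.4 kN.
Bearing (10 mm plate, F_u = 450 MPa): end bolts L_c = 46 − 22/2 = 35, R_n = min(1.2×35×10×450, 2.4×20×10×450) = 189 kN/bolt; interior L_c = 75 − 22 = 53, R_n = 216 kN/bolt. φR_n = 0.75 × (2×189 + 6×216) = 1255.5 kN.
Tension yield (gross): A_g = 181×10 = 1810 mm². φR_n = 0.90 × 345 × 1810 = 562.0 kN.
Block shear: shear path 2×[46+3×75] = 2×271 mm, A_gv = 5420, A_nv = 2×(271 − 3.5×24)×10 = 3740 mm²; tension across gage: (70 − 1×24)×10 = 460 mm². R_n = min(0.6×450×3740, 0.6×345×5420) + 1.0×450×460 = min(1009.8, 1121.9) + 207 = 1216.8 kN. φR_n = 0.75 × 1216.8 = 912.6 kN.
Governing: min(1402.4, 1255.5, 562.0, 912.6) = 562.0 kN → gross-section yield.

562.0 kN (gross-section yield governs)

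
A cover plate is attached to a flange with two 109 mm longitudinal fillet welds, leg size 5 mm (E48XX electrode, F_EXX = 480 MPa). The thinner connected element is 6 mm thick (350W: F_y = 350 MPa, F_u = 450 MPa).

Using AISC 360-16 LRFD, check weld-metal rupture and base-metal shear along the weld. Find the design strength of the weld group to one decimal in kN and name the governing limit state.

Weld metal: throat = 0.707×5 = 3.535 mm, L = 2×109 = 218 mm. φR_n = 0.75 × 0.6 × 480 × 3.535 × 218 = 166.5 kN.
Base metal shear (6 mm plate): yield φR_n = 1.0×0.6×350×6×218 = 274.7 kN; rupture φR_n = 0.75×0.6×450×6×218 = 264.9 kN; take 264.9 kN (rupture).
Governing: min(166.5, 264.9) = 166.5 kN → weld metal.

166.5 kN (weld metal governs)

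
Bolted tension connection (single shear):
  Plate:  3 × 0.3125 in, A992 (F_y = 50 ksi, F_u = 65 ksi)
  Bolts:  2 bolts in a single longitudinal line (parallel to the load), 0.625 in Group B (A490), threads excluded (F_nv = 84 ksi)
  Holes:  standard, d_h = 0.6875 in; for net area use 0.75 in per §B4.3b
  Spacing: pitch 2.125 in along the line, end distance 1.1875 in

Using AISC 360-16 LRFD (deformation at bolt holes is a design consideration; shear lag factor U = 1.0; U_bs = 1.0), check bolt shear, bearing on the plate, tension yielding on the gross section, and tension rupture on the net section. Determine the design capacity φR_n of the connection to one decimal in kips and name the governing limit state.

Bolt shear: A_b = π(0.625)²/4 = 0.3068 in². φR_n = 0.75 × 84 × 0.3068 × 2 × 1 = 38.7 kips.
Bearing (0.3125 in plate, F_u = 65 ksi): end bolts L_c = 1.1875 − 0.6875/2 = 0.84375, R_n = min(1.2×0.84375×0.3125×65, 2.4×0.625×0.3125×65) = 20.566 kips/bolt; interior L_c = 2.125 − 0.6875 = 1.4375, R_n = 30.469 kips/bolt. φR_n = 0.75 × (1×20.566 + 1×30.469) = 38.3 kips.
Tension yield (gross): A_g = 3×0.3125 = 0.9375 in². φR_n = 0.90 × 50 × 0.9375 = 42.2 kips.
Tension rupture (net): A_n = (3 − 1×0.75)×0.3125 = 0.70313 in² (U = 1.0, A_e = A_n). φR_n = 0.75 × 65 × 0.70313 = 34.3 kips.
Governing: min(38.7, 38.3, 42.2, 34.3) = 34.3 kips → net-section rupture.

34.3 kips (net-section rupture governs)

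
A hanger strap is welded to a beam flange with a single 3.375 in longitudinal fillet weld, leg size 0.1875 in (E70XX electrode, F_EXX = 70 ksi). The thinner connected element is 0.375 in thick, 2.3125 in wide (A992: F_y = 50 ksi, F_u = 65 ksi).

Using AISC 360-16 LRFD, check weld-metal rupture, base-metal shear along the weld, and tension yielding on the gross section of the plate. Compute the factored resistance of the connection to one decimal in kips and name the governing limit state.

Weld metal: throat = 0.707×0.1875 = 0.13256 in, L = 3.375 in. φR_n = 0.75 × 0.6 × 70 × 0.13256 × 3.375 = 14.1 kips.
Base metal shear (0.375 in plate): yield φR_n = 1.0×0.6×50×0.375×3.375 = 38.0 kips; rupture φR_n = 0.75×0.6×65×0.375×3.375 = 37.0 kips; take 37.0 kips (rupture).
Tension yield (gross): A_g = 2.3125×0.375 = 0.86719 in². φR_n = 0.90 × 50 × 0.86719 = 39.0 kips.
Governing: min(14.1, 37.0, 39.0) = 14.1 kips → weld metal.

14.1 kips (weld metal governs)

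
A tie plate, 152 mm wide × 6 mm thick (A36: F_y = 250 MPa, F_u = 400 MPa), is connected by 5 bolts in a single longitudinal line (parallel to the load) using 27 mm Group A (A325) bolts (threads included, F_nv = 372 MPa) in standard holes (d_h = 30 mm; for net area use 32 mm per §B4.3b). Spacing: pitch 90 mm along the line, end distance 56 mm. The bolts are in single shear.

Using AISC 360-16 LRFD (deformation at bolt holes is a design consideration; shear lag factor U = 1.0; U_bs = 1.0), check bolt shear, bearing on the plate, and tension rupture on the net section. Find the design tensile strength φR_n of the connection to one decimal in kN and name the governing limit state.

216.0 kN (net-section rupture governs)

Bolt shear: A_b = π(27)²/4 = 572.56 mm². φR_n = 0.75 × 372 × 572.56 × 5 × 1 = 798.7 kN.
Bearing (6 mm plate, F_u = 400 MPa): end bolts L_c = 56 − 30/2 = 41, R_n = min(1.2×41×6×400, 2.4×27×6×400) = 118.08 kN/bolt; interior L_c = 90 − 30 = 60, R_n = 155.52 kN/bolt. φR_n = 0.75 × (1×118.08 + 4×155.52) = 555.1 kN.
Tension rupture (net): A_n = (152 − 1×32)×6 = 720 mm² (U = 1.0, A_e = A_n). φR_n = 0.75 × 400 × 720 = 216.0 kN.
Governing: min(798.7, 555.1, 216.0) = 216.0 kN → net-section rupture.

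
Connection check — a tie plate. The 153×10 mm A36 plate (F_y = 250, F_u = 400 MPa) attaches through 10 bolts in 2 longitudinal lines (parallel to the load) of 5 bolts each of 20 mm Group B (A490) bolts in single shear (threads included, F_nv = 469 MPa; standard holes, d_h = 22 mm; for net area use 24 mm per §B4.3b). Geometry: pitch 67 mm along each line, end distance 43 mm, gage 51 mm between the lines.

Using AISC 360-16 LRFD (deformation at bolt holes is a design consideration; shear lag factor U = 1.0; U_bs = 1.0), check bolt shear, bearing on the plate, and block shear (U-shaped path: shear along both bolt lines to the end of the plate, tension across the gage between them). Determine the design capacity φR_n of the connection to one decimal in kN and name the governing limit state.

Bolt shear: A_b = π(20)²/4 = 314.16 mm². φR_n = 0.75 × 469 × 314.16 × 10 × 1 = 1105.1 kN.
Bearing (10 mm plate, F_u = 400 MPa): end bolts L_c = 43 − 22/2 = 32, R_n = min(1.2×32×10×400, 2.4×20×10×400) = 153.6 kN/bolt; interior L_c = 67 − 22 = 45, R_n = 192 kN/bolt. φR_n = 0.75 × (2×153.6 + 8×192) = 1382.4 kN.
Block shear: shear path 2×[43+4×67] = 2×311 mm, A_gv = 6220, A_nv = 2×(311 − 4.5×24)×10 = 4060 mm²; tension across gage: (51 − 1×24)×10 = 270 mm². R_n = min(0.6×400×4060, 0.6×250×6220) + 1.0×400×270 = min(974.4, 933) + 108 = 1041 kN. φR_n = 0.75 × 1041 = 780.8 kN.
Governing: min(1105.1, 1382.4, 780.8) = 780.8 kN → block shear.

780.8 kN (block shear governs)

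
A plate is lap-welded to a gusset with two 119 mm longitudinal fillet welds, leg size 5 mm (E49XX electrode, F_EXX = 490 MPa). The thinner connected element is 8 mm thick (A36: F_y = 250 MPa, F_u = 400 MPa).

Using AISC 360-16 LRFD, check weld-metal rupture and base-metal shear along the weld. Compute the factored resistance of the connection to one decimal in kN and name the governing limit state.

Weld metal: throat = 0.707×5 = 3.535 mm, L = 2×119 = 238 mm. φR_n = 0.75 × 0.6 × 490 × 3.535 × 238 = 185.5 kN.
Base metal shear (8 mm plate): yield φR_n = 1.0×0.6×250×8×238 = 285.6 kN; rupture φR_n = 0.75×0.6×400×8×238 = 342.7 kN; take 285.6 kN (yield).
Governing: min(185.5, 285.6) = 185.5 kN → weld metal.

185.5 kN (weld metal governs)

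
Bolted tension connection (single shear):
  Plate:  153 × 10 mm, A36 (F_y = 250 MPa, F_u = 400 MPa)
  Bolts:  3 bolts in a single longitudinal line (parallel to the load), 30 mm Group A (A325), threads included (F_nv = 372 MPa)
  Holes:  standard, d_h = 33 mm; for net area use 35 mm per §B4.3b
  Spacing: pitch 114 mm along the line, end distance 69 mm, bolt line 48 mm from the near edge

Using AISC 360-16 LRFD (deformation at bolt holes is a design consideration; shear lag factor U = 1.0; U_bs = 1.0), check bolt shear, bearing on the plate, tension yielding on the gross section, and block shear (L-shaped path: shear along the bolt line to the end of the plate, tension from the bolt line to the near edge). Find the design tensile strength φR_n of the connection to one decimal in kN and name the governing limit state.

344.3 kN (gross-section yield governs)

Bolt shear: A_b = π(30)²/4 = 706.86 mm². φR_n = 0.75 × 372 × 706.86 × 3 × 1 = 591.6 kN.
Bearing (10 mm plate, F_u = 400 MPa): end bolts L_c = 69 − 33/2 = 52.5, R_n = min(1.2×52.5×10×400, 2.4×30×10×400) = 252 kN/bolt; interior L_c = 114 − 33 = 81, R_n = 288 kN/bolt. φR_n = 0.75 × (1×252 + 2×288) = 621.0 kN.
Tension yield (gross): A_g = 153×10 = 1530 mm². φR_n = 0.90 × 250 × 1530 = 344.3 kN.
Block shear: shear path 1×[69+2×114] = 1×297 mm, A_gv = 2970, A_nv = 1×(297 − 2.5×35)×10 = 2095 mm²; tension to near edge: (48 − 0.5×35)×10 = 305 mm². R_n = min(0.6×400×2095, 0.6×250×2970) + 1.0×400×305 = min(502.8, 445.5) + 122 = 567.5 kN. φR_n = 0.75 × 567.5 = 425.6 kN.
Governing: min(591.6, 621.0, 344.3, 425.6) = 344.3 kN → gross-section yield.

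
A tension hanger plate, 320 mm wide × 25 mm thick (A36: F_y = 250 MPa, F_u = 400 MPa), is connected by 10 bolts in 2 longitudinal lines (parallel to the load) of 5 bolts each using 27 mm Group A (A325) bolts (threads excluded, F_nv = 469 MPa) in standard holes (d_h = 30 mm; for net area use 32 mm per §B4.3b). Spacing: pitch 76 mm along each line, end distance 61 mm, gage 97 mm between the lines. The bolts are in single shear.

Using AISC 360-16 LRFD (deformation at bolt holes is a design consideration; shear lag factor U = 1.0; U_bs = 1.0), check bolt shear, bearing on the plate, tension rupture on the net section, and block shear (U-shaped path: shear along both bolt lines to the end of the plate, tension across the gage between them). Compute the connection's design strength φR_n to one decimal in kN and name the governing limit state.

1920.0 kN (net-section rupture governs)

Bolt shear: A_b = π(27)²/4 = 572.56 mm². φR_n = 0.75 × 469 × 572.56 × 10 × 1 = 2014.0 kN.
Bearing (25 mm plate, F_u = 400 MPa): end bolts L_c = 61 − 30/2 = 46, R_n = min(1.2×46×25×400, 2.4×27×25×400) = 552 kN/bolt; interior L_c = 76 − 30 = 46, R_n = 552 kN/bolt. φR_n = 0.75 × (2×552 + 8×552) = 4140.0 kN.
Tension rupture (net): A_n = (320 − 2×32)×25 = 6400 mm² (U = 1.0, A_e = A_n). φR_n = 0.75 × 400 × 6400 = 1920.0 kN.
Block shear: shear path 2×[61+4×76] = 2×365 mm, A_gv = 18250, A_nv = 2×(365 − 4.5×32)×25 = 11050 mm²; tension across gage: (97 − 1×32)×25 = 1625 mm². R_n = min(0.6×400×11050, 0.6×250×18250) + 1.0×400×1625 = min(2652, 2737.5) + 650 = 3302 kN. φR_n = 0.75 × 3302 = 2476.5 kN.
Governing: min(2014.0, 4140.0, 1920.0, 2476.5) = 1920.0 kN → net-section rupture.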